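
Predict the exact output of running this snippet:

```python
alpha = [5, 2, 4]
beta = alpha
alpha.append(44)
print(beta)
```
[5, 2, 4, 44]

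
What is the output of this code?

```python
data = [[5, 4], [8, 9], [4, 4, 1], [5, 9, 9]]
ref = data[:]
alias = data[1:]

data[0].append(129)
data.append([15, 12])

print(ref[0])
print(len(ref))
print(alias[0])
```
[5, 4, 129]
4
[8, 9]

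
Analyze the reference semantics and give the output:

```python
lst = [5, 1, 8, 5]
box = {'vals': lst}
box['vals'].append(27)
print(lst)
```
[5, 1, 8, 5, 27]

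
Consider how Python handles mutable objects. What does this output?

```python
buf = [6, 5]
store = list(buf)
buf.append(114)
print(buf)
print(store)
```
[6, 5, 114]
[6, 5]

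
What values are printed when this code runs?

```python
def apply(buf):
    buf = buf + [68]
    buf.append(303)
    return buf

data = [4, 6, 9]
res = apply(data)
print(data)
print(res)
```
[4, 6, 9]
[4, 6, 9, 68, 303]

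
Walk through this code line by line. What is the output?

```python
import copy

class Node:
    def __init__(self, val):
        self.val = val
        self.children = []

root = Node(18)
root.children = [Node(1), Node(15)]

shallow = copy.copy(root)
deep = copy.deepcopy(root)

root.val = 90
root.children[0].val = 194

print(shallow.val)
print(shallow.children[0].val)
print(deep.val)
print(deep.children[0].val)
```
18
194
18
1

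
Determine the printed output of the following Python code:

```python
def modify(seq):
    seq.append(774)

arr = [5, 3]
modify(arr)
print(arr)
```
[5, 3, 774]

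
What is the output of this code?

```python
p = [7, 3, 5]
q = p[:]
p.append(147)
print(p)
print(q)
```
[7, 3, 5, 147]
[7, 3, 5]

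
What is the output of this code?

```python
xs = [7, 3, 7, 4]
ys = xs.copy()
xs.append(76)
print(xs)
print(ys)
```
[7, 3, 7, 4, 76]
[7, 3, 7, 4]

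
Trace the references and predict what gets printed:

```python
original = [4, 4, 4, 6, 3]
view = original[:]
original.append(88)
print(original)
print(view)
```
[4, 4, 4, 6, 3, 88]
[4, 4, 4, 6, 3]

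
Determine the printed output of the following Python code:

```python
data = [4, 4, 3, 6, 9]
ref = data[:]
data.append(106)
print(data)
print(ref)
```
[4, 4, 3, 6, 9, 106]
[4, 4, 3, 6, 9]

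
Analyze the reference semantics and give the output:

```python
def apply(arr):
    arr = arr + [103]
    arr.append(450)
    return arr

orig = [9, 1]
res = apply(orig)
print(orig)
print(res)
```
[9, 1]
[9, 1, 103, 450]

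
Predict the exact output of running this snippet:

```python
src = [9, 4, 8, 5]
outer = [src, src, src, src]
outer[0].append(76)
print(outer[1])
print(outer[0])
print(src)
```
[9, 4, 8, 5, 76]
[9, 4, 8, 5, 76]
[9, 4, 8, 5, 76]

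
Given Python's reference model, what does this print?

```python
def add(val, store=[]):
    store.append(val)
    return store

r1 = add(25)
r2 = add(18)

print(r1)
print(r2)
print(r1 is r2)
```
[25, 18]
[25, 18]
True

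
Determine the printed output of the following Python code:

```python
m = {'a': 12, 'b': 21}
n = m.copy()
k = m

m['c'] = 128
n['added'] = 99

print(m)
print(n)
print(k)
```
{'a': 12, 'b': 21, 'c': 128}
{'a': 12, 'b': 21, 'added': 99}
{'a': 12, 'b': 21, 'c': 128}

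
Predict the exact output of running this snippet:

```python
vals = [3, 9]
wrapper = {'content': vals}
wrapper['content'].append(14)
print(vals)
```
[3, 9, 14]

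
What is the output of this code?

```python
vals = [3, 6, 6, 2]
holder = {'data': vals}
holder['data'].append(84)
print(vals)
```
[3, 6, 6, 2, 84]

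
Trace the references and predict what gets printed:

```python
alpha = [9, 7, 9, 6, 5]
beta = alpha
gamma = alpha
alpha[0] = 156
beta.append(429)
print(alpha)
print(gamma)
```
[156, 7, 9, 6, 5, 429]
[156, 7, 9, 6, 5, 429]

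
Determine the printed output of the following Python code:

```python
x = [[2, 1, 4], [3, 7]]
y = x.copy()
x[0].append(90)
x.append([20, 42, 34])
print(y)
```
[[2, 1, 4, 90], [3, 7]]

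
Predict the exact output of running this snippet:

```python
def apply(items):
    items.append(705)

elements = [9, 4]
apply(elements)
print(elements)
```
[9, 4, 705]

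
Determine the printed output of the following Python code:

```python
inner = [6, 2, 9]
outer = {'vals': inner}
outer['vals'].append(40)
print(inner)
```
[6, 2, 9, 40]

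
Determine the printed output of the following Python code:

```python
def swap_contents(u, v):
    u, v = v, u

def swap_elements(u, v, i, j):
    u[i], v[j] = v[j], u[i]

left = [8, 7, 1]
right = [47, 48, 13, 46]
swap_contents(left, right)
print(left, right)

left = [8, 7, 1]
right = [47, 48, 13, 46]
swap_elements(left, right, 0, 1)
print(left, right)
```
[8, 7, 1] [47, 48, 13, 46]
[48, 7, 1] [47, 8, 13, 46]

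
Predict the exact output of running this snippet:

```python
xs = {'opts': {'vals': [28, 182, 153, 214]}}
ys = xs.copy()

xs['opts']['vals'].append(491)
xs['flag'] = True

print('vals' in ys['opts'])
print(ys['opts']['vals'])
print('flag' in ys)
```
True
[28, 182, 153, 214, 491]
False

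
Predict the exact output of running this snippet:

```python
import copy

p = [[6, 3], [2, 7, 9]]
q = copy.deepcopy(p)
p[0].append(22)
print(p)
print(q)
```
[[6, 3, 22], [2, 7, 9]]
[[6, 3], [2, 7, 9]]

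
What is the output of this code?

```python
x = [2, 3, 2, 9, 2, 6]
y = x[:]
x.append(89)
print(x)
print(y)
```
[2, 3, 2, 9, 2, 6, 89]
[2, 3, 2, 9, 2, 6]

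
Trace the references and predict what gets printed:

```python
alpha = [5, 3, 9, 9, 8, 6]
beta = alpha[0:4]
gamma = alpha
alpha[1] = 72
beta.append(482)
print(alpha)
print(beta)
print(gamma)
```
[5, 72, 9, 9, 8, 6]
[5, 3, 9, 9, 482]
[5, 72, 9, 9, 8, 6]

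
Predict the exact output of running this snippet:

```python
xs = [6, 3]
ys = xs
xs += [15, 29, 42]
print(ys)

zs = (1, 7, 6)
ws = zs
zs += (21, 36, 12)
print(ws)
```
[6, 3, 15, 29, 42]
(1, 7, 6)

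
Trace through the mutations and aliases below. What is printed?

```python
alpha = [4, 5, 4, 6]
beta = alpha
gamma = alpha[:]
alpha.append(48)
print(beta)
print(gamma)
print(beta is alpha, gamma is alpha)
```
[4, 5, 4, 6, 48]
[4, 5, 4, 6]
True False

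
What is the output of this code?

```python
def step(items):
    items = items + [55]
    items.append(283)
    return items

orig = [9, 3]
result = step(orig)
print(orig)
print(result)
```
[9, 3]
[9, 3, 55, 283]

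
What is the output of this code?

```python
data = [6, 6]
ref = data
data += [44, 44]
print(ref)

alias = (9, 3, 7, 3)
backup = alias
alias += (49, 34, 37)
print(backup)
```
[6, 6, 44, 44]
(9, 3, 7, 3)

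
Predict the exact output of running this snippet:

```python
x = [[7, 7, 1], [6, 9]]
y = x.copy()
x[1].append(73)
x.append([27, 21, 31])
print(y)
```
[[7, 7, 1], [6, 9, 73]]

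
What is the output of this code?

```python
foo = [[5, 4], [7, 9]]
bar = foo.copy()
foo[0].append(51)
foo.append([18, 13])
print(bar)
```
[[5, 4, 51], [7, 9]]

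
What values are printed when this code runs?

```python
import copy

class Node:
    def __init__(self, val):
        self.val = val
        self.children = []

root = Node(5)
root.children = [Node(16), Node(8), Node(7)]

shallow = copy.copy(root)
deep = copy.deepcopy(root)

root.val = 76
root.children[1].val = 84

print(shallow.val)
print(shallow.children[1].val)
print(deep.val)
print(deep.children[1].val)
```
5
84
5
8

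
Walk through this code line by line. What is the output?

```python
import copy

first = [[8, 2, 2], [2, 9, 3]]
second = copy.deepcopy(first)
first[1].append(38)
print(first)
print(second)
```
[[8, 2, 2], [2, 9, 3, 38]]
[[8, 2, 2], [2, 9, 3]]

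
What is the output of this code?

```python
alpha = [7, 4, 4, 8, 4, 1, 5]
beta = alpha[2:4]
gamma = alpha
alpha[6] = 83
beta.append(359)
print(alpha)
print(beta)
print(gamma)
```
[7, 4, 4, 8, 4, 1, 83]
[4, 8, 359]
[7, 4, 4, 8, 4, 1, 83]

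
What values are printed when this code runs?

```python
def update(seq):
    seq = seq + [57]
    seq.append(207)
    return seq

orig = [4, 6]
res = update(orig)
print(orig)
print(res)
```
[4, 6]
[4, 6, 57, 207]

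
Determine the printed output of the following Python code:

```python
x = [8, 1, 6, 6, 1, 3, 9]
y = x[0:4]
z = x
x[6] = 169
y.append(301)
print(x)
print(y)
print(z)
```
[8, 1, 6, 6, 1, 3, 169]
[8, 1, 6, 6, 301]
[8, 1, 6, 6, 1, 3, 169]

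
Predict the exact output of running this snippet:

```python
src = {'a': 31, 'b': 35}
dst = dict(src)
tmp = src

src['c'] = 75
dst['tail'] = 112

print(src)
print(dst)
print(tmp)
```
{'a': 31, 'b': 35, 'c': 75}
{'a': 31, 'b': 35, 'tail': 112}
{'a': 31, 'b': 35, 'c': 75}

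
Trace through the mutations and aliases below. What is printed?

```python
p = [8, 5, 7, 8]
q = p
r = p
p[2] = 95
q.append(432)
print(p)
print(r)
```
[8, 5, 95, 8, 432]
[8, 5, 95, 8, 432]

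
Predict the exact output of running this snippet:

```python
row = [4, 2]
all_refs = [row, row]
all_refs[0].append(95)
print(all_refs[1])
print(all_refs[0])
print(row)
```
[4, 2, 95]
[4, 2, 95]
[4, 2, 95]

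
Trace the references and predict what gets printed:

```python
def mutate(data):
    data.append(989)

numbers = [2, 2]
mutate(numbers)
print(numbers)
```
[2, 2, 989]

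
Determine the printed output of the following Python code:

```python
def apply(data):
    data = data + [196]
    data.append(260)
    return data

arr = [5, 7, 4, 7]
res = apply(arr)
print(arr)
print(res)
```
[5, 7, 4, 7]
[5, 7, 4, 7, 196, 260]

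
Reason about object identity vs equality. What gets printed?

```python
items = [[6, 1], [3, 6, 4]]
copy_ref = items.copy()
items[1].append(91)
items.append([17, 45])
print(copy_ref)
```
[[6, 1], [3, 6, 4, 91]]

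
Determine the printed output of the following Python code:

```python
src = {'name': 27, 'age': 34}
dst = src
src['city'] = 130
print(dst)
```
{'name': 27, 'age': 34, 'city': 130}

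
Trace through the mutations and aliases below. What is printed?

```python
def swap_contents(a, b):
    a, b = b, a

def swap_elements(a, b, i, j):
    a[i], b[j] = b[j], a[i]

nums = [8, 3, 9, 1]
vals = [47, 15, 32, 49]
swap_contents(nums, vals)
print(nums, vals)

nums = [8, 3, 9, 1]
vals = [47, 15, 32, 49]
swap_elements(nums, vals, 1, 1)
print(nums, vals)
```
[8, 3, 9, 1] [47, 15, 32, 49]
[8, 15, 9, 1] [47, 3, 32, 49]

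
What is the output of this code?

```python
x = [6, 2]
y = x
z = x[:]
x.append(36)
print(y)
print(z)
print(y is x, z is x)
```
[6, 2, 36]
[6, 2]
True False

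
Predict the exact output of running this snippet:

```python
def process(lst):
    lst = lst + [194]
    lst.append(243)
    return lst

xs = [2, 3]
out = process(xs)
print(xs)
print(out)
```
[2, 3]
[2, 3, 194, 243]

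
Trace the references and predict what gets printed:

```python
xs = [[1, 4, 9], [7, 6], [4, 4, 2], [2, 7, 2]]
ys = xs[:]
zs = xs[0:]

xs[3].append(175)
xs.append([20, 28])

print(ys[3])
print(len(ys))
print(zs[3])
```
[2, 7, 2, 175]
4
[2, 7, 2, 175]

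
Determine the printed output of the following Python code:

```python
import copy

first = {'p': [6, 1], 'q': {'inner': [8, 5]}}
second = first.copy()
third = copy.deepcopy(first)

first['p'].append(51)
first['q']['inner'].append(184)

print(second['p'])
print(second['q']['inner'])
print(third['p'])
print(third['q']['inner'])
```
[6, 1, 51]
[8, 5, 184]
[6, 1]
[8, 5]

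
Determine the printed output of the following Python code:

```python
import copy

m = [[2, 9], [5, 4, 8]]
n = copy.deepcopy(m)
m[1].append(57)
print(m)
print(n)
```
[[2, 9], [5, 4, 8, 57]]
[[2, 9], [5, 4, 8]]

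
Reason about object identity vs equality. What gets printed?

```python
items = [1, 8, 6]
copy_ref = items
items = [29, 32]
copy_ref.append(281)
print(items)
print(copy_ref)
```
[29, 32]
[1, 8, 6, 281]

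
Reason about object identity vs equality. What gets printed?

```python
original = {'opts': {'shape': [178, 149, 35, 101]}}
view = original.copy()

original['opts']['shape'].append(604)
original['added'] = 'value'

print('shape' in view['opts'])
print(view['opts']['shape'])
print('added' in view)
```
True
[178, 149, 35, 101, 604]
False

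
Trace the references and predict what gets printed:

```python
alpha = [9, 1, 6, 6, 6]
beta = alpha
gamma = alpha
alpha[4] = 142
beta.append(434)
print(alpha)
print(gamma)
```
[9, 1, 6, 6, 142, 434]
[9, 1, 6, 6, 142, 434]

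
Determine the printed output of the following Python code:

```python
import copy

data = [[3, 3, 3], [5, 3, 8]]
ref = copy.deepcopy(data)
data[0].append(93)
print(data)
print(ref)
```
[[3, 3, 3, 93], [5, 3, 8]]
[[3, 3, 3], [5, 3, 8]]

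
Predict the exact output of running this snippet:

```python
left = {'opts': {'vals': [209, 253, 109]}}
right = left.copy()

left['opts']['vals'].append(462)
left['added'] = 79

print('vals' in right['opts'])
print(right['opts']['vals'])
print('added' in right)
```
True
[209, 253, 109, 462]
False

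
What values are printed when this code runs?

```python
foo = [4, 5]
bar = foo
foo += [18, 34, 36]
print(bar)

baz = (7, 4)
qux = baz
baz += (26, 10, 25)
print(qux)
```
[4, 5, 18, 34, 36]
(7, 4)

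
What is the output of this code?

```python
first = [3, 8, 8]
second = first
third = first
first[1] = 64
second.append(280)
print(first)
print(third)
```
[3, 64, 8, 280]
[3, 64, 8, 280]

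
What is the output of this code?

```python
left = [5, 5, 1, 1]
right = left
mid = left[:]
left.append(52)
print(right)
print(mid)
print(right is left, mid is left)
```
[5, 5, 1, 1, 52]
[5, 5, 1, 1]
True False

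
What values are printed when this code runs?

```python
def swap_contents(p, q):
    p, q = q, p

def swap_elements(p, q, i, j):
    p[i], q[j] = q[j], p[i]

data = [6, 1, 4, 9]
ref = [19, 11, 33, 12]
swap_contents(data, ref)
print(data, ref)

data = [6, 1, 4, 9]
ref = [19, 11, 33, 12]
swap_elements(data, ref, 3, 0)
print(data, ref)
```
[6, 1, 4, 9] [19, 11, 33, 12]
[6, 1, 4, 19] [9, 11, 33, 12]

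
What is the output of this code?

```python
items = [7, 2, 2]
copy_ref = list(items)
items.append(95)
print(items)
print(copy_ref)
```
[7, 2, 2, 95]
[7, 2, 2]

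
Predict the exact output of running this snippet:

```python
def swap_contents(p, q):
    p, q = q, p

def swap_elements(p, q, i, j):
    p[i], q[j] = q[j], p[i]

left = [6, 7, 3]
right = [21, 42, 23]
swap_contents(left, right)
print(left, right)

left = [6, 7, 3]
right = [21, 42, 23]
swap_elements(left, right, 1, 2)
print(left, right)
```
[6, 7, 3] [21, 42, 23]
[6, 23, 3] [21, 42, 7]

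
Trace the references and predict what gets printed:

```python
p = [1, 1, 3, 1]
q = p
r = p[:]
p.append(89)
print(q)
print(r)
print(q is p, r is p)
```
[1, 1, 3, 1, 89]
[1, 1, 3, 1]
True False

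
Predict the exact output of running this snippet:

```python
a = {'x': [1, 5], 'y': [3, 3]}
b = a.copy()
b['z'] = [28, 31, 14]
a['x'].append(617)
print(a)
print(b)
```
{'x': [1, 5, 617], 'y': [3, 3]}
{'x': [1, 5, 617], 'y': [3, 3], 'z': [28, 31, 14]}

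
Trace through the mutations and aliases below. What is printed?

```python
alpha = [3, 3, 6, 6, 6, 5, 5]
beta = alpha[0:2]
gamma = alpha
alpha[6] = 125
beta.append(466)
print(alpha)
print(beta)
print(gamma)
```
[3, 3, 6, 6, 6, 5, 125]
[3, 3, 466]
[3, 3, 6, 6, 6, 5, 125]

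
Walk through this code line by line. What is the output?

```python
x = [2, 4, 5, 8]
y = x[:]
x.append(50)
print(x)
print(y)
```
[2, 4, 5, 8, 50]
[2, 4, 5, 8]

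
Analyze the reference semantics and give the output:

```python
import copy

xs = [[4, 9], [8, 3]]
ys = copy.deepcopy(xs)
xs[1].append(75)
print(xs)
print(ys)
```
[[4, 9], [8, 3, 75]]
[[4, 9], [8, 3]]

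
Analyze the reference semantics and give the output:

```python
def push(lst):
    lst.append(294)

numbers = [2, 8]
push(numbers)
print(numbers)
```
[2, 8, 294]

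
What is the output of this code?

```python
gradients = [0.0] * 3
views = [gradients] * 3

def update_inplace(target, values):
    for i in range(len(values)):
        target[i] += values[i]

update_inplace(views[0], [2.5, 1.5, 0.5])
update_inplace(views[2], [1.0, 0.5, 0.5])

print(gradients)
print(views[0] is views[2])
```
[3.5, 2.0, 1.0]
True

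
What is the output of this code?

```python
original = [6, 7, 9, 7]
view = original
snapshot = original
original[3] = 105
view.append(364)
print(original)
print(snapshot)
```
[6, 7, 9, 105, 364]
[6, 7, 9, 105, 364]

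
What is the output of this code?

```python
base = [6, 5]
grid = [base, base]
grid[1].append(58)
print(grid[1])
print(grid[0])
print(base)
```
[6, 5, 58]
[6, 5, 58]
[6, 5, 58]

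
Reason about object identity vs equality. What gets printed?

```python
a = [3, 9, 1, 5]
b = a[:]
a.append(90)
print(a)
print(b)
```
[3, 9, 1, 5, 90]
[3, 9, 1, 5]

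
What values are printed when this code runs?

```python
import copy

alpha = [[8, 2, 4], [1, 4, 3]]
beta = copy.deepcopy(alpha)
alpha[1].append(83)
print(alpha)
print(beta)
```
[[8, 2, 4], [1, 4, 3, 83]]
[[8, 2, 4], [1, 4, 3]]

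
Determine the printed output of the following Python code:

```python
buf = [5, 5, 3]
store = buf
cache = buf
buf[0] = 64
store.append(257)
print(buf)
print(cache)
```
[64, 5, 3, 257]
[64, 5, 3, 257]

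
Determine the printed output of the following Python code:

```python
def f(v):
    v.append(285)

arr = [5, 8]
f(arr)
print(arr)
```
[5, 8, 285]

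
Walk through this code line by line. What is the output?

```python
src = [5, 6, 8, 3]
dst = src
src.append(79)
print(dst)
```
[5, 6, 8, 3, 79]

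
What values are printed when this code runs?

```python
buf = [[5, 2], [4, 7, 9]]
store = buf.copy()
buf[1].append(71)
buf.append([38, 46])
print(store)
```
[[5, 2], [4, 7, 9, 71]]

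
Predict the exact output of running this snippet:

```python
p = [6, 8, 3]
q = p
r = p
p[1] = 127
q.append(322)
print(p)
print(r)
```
[6, 127, 3, 322]
[6, 127, 3, 322]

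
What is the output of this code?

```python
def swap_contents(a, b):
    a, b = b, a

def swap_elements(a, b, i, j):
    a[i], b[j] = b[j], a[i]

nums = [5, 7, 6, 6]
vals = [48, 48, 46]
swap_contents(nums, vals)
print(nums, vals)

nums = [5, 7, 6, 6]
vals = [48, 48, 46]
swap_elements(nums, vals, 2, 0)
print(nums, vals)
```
[5, 7, 6, 6] [48, 48, 46]
[5, 7, 48, 6] [6, 48, 46]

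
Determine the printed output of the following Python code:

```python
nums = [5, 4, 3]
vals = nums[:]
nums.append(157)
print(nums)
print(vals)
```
[5, 4, 3, 157]
[5, 4, 3]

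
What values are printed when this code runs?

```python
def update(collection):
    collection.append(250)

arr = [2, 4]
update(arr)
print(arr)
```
[2, 4, 250]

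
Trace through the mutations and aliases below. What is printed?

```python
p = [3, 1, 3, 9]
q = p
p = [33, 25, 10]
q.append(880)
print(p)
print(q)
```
[33, 25, 10]
[3, 1, 3, 9, 880]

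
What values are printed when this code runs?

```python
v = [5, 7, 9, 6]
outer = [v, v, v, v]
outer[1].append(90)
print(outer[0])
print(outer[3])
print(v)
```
[5, 7, 9, 6, 90]
[5, 7, 9, 6, 90]
[5, 7, 9, 6, 90]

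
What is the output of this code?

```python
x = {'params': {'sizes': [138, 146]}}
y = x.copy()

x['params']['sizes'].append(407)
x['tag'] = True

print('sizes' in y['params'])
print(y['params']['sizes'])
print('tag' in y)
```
True
[138, 146, 407]
False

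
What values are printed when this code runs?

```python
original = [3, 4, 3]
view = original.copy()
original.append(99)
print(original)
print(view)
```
[3, 4, 3, 99]
[3, 4, 3]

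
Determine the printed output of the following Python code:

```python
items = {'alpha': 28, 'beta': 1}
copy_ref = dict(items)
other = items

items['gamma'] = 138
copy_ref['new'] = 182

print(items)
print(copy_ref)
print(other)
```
{'alpha': 28, 'beta': 1, 'gamma': 138}
{'alpha': 28, 'beta': 1, 'new': 182}
{'alpha': 28, 'beta': 1, 'gamma': 138}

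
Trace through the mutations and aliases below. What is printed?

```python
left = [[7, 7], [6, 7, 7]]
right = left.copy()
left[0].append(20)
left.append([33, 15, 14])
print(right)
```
[[7, 7, 20], [6, 7, 7]]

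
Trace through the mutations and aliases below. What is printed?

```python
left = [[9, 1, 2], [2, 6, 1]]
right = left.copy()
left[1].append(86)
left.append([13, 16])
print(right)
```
[[9, 1, 2], [2, 6, 1, 86]]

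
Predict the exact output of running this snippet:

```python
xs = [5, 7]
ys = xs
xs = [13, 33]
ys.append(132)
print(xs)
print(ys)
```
[13, 33]
[5, 7, 132]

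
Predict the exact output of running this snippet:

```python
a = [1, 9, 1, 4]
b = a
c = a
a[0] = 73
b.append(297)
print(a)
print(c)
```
[73, 9, 1, 4, 297]
[73, 9, 1, 4, 297]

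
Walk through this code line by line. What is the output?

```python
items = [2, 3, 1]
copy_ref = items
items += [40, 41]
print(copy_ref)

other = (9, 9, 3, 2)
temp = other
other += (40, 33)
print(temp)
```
[2, 3, 1, 40, 41]
(9, 9, 3, 2)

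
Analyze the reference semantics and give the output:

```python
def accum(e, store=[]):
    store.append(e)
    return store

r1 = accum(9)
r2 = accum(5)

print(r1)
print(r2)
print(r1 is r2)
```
[9, 5]
[9, 5]
True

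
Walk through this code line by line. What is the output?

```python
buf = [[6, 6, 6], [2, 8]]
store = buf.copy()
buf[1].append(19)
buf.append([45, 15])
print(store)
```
[[6, 6, 6], [2, 8, 19]]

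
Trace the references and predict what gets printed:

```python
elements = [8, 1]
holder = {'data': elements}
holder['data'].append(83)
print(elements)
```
[8, 1, 83]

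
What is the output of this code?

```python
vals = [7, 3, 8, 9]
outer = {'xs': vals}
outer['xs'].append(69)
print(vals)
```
[7, 3, 8, 9, 69]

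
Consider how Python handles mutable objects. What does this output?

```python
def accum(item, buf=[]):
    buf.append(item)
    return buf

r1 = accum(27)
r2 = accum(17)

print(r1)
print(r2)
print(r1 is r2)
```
[27, 17]
[27, 17]
True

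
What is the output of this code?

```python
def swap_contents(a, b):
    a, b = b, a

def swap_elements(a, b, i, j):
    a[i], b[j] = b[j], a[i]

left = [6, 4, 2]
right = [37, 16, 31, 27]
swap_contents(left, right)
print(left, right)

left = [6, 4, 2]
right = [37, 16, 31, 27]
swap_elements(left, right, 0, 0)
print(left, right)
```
[6, 4, 2] [37, 16, 31, 27]
[37, 4, 2] [6, 16, 31, 27]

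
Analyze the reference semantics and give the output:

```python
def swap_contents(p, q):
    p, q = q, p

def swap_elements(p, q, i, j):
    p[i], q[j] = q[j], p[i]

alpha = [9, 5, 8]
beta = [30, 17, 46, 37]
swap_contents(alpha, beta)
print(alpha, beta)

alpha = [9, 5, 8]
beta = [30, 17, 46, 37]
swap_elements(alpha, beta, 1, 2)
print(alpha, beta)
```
[9, 5, 8] [30, 17, 46, 37]
[9, 46, 8] [30, 17, 5, 37]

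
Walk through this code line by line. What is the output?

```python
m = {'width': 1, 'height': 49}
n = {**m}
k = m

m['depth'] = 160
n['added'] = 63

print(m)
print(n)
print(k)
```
{'width': 1, 'height': 49, 'depth': 160}
{'width': 1, 'height': 49, 'added': 63}
{'width': 1, 'height': 49, 'depth': 160}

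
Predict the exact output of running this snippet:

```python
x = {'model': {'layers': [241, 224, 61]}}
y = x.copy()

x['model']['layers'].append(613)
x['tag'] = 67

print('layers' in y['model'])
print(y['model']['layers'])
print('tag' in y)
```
True
[241, 224, 61, 613]
False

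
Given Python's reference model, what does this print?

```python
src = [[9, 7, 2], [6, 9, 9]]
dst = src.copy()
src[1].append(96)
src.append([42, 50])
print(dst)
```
[[9, 7, 2], [6, 9, 9, 96]]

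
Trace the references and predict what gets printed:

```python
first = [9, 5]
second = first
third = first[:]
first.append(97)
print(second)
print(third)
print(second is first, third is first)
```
[9, 5, 97]
[9, 5]
True False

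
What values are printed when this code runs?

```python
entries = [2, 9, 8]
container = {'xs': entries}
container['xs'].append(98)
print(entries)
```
[2, 9, 8, 98]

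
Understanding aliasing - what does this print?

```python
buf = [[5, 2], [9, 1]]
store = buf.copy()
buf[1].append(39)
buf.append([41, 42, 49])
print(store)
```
[[5, 2], [9, 1, 39]]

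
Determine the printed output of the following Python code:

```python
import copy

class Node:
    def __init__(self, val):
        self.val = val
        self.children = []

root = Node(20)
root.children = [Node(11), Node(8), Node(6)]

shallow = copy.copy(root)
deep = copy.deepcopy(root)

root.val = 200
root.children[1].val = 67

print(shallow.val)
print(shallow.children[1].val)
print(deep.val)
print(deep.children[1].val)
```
20
67
20
8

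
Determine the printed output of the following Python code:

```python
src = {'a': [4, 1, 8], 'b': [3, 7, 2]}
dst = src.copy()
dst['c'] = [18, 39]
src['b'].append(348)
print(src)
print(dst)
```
{'a': [4, 1, 8], 'b': [3, 7, 2, 348]}
{'a': [4, 1, 8], 'b': [3, 7, 2, 348], 'c': [18, 39]}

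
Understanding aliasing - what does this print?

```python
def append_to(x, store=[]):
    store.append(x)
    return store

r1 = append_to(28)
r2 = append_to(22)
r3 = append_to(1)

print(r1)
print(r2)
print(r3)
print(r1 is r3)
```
[28, 22, 1]
[28, 22, 1]
[28, 22, 1]
True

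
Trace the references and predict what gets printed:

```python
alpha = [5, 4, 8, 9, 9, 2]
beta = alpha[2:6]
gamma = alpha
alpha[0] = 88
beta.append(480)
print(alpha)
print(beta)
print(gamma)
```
[88, 4, 8, 9, 9, 2]
[8, 9, 9, 2, 480]
[88, 4, 8, 9, 9, 2]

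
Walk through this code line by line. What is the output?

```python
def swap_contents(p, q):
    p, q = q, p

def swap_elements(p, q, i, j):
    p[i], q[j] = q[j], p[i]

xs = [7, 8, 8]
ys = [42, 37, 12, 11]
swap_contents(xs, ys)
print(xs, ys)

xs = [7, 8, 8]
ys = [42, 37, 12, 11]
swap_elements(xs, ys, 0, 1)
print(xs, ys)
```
[7, 8, 8] [42, 37, 12, 11]
[37, 8, 8] [42, 7, 12, 11]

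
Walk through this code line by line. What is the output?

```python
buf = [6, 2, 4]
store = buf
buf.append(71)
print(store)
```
[6, 2, 4, 71]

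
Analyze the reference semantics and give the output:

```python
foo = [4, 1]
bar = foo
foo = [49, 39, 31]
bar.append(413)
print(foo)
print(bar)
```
[49, 39, 31]
[4, 1, 413]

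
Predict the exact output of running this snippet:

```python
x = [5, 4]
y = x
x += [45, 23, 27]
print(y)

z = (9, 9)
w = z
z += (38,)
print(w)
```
[5, 4, 45, 23, 27]
(9, 9)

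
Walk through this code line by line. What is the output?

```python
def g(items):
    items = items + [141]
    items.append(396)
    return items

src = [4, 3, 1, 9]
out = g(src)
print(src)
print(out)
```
[4, 3, 1, 9]
[4, 3, 1, 9, 141, 396]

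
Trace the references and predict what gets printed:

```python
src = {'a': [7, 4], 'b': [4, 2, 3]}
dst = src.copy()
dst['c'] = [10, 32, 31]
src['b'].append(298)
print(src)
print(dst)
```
{'a': [7, 4], 'b': [4, 2, 3, 298]}
{'a': [7, 4], 'b': [4, 2, 3, 298], 'c': [10, 32, 31]}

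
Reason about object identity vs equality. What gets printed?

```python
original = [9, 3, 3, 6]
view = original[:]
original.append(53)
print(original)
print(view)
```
[9, 3, 3, 6, 53]
[9, 3, 3, 6]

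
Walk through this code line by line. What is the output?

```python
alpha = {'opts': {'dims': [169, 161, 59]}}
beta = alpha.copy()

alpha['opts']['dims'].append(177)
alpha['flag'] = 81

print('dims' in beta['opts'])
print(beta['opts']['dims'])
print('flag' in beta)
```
True
[169, 161, 59, 177]
False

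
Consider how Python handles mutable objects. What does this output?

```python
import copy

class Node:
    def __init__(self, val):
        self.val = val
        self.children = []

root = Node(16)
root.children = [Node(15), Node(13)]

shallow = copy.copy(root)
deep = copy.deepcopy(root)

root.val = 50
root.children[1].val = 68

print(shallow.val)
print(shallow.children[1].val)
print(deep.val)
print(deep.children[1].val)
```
16
68
16
13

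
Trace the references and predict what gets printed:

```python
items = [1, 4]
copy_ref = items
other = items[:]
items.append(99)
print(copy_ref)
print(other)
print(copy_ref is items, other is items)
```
[1, 4, 99]
[1, 4]
True False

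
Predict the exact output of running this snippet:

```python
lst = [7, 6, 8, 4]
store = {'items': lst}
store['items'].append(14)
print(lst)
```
[7, 6, 8, 4, 14]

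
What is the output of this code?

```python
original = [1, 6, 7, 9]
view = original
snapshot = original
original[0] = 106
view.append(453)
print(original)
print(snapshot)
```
[106, 6, 7, 9, 453]
[106, 6, 7, 9, 453]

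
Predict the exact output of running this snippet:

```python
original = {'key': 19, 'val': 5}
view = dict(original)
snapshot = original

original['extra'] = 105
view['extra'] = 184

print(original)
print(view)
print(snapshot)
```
{'key': 19, 'val': 5, 'extra': 105}
{'key': 19, 'val': 5, 'extra': 184}
{'key': 19, 'val': 5, 'extra': 105}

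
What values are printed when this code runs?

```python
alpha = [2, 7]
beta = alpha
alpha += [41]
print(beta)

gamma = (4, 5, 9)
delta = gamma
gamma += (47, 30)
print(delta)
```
[2, 7, 41]
(4, 5, 9)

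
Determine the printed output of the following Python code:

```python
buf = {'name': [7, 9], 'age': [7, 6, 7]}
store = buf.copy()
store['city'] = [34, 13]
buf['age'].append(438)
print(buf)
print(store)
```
{'name': [7, 9], 'age': [7, 6, 7, 438]}
{'name': [7, 9], 'age': [7, 6, 7, 438], 'city': [34, 13]}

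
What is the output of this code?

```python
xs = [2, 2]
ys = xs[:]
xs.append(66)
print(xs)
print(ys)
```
[2, 2, 66]
[2, 2]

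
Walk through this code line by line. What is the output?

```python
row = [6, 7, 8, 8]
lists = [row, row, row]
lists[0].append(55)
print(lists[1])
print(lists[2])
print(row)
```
[6, 7, 8, 8, 55]
[6, 7, 8, 8, 55]
[6, 7, 8, 8, 55]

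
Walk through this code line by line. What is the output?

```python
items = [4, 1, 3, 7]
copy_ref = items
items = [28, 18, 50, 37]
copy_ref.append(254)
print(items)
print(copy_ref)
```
[28, 18, 50, 37]
[4, 1, 3, 7, 254]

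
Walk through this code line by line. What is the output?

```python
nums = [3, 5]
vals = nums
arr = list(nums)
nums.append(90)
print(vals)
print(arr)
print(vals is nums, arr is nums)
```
[3, 5, 90]
[3, 5]
True False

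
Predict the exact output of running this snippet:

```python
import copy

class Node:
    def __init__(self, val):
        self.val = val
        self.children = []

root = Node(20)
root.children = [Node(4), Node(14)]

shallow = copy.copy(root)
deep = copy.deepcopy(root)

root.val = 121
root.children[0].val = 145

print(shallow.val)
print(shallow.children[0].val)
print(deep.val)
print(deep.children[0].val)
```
20
145
20
4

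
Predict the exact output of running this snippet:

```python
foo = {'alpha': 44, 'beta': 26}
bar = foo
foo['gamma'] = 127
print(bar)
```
{'alpha': 44, 'beta': 26, 'gamma': 127}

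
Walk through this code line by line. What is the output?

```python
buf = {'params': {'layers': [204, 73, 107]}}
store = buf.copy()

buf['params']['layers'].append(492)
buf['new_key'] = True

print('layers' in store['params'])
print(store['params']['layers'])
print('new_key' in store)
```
True
[204, 73, 107, 492]
False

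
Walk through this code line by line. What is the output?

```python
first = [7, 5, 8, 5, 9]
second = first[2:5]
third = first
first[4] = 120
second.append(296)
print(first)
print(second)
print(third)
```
[7, 5, 8, 5, 120]
[8, 5, 9, 296]
[7, 5, 8, 5, 120]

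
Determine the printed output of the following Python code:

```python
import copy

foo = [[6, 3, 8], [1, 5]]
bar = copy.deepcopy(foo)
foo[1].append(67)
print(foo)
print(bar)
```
[[6, 3, 8], [1, 5, 67]]
[[6, 3, 8], [1, 5]]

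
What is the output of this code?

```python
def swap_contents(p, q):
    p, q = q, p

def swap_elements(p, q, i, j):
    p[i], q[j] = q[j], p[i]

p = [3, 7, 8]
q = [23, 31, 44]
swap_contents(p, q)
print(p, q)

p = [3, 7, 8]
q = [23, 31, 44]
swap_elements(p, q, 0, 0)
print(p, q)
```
[3, 7, 8] [23, 31, 44]
[23, 7, 8] [3, 31, 44]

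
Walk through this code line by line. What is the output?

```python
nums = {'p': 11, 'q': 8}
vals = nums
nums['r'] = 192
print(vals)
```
{'p': 11, 'q': 8, 'r': 192}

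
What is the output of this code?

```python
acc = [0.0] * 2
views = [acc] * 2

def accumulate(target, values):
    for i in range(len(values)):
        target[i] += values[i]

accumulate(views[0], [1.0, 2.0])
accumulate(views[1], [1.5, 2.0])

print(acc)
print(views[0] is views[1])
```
[2.5, 4.0]
True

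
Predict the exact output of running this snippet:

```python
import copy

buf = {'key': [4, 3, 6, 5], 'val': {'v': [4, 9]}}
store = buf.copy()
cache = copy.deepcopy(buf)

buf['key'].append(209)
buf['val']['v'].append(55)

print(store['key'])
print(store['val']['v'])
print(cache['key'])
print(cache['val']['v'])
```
[4, 3, 6, 5, 209]
[4, 9, 55]
[4, 3, 6, 5]
[4, 9]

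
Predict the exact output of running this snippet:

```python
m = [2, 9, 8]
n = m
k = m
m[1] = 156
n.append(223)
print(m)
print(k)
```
[2, 156, 8, 223]
[2, 156, 8, 223]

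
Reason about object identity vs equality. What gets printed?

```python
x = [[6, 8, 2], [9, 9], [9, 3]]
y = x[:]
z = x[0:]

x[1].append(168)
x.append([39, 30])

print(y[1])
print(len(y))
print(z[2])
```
[9, 9, 168]
3
[9, 3]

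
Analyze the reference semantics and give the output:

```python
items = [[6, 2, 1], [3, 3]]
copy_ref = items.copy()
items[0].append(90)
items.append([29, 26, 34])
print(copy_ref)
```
[[6, 2, 1, 90], [3, 3]]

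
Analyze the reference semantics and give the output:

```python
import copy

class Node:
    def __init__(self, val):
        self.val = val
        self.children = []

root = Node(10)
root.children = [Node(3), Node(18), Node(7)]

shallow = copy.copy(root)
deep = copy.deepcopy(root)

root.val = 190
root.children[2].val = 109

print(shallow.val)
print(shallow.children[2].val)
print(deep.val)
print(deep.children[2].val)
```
10
109
10
7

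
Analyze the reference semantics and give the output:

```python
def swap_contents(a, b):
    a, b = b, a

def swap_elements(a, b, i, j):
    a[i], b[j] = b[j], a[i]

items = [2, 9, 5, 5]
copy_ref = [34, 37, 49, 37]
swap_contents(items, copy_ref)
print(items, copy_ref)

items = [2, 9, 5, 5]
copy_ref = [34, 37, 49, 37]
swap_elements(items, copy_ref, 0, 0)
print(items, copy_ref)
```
[2, 9, 5, 5] [34, 37, 49, 37]
[34, 9, 5, 5] [2, 37, 49, 37]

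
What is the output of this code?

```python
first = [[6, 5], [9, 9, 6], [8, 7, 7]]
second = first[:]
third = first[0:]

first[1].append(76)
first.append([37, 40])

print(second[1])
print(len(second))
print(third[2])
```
[9, 9, 6, 76]
3
[8, 7, 7]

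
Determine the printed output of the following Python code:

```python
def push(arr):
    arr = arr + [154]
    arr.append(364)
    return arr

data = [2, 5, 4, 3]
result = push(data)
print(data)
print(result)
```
[2, 5, 4, 3]
[2, 5, 4, 3, 154, 364]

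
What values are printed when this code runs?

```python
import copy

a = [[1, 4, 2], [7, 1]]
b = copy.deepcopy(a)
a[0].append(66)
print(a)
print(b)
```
[[1, 4, 2, 66], [7, 1]]
[[1, 4, 2], [7, 1]]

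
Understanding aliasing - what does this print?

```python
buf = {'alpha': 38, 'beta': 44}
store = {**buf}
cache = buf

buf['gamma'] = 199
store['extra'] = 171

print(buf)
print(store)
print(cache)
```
{'alpha': 38, 'beta': 44, 'gamma': 199}
{'alpha': 38, 'beta': 44, 'extra': 171}
{'alpha': 38, 'beta': 44, 'gamma': 199}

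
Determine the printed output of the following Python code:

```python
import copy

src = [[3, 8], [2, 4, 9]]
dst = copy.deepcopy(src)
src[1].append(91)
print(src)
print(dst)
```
[[3, 8], [2, 4, 9, 91]]
[[3, 8], [2, 4, 9]]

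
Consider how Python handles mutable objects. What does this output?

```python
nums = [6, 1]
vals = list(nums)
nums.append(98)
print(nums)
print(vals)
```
[6, 1, 98]
[6, 1]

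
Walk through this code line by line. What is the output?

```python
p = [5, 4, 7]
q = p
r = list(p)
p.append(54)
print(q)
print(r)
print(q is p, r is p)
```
[5, 4, 7, 54]
[5, 4, 7]
True False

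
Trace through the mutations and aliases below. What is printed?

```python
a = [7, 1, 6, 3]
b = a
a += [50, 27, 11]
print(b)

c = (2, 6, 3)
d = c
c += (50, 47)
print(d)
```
[7, 1, 6, 3, 50, 27, 11]
(2, 6, 3)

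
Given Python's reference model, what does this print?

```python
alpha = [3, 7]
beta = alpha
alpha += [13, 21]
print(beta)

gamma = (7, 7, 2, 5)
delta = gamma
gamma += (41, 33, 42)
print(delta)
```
[3, 7, 13, 21]
(7, 7, 2, 5)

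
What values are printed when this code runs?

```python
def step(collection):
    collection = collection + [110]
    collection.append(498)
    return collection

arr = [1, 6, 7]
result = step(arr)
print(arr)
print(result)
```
[1, 6, 7]
[1, 6, 7, 110, 498]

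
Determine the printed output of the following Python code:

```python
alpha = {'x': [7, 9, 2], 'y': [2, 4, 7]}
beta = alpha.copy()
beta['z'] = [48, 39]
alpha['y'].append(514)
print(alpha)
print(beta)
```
{'x': [7, 9, 2], 'y': [2, 4, 7, 514]}
{'x': [7, 9, 2], 'y': [2, 4, 7, 514], 'z': [48, 39]}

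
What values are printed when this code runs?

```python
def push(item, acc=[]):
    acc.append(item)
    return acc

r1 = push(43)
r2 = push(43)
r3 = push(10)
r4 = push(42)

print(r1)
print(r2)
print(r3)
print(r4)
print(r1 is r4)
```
[43, 43, 10, 42]
[43, 43, 10, 42]
[43, 43, 10, 42]
[43, 43, 10, 42]
True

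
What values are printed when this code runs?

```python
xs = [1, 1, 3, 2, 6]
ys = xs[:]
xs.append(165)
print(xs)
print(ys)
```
[1, 1, 3, 2, 6, 165]
[1, 1, 3, 2, 6]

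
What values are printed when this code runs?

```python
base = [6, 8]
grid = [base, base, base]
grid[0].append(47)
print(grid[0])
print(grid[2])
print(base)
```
[6, 8, 47]
[6, 8, 47]
[6, 8, 47]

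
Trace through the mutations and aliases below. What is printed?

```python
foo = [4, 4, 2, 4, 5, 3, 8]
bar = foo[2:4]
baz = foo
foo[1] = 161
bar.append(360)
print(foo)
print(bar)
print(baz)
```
[4, 161, 2, 4, 5, 3, 8]
[2, 4, 360]
[4, 161, 2, 4, 5, 3, 8]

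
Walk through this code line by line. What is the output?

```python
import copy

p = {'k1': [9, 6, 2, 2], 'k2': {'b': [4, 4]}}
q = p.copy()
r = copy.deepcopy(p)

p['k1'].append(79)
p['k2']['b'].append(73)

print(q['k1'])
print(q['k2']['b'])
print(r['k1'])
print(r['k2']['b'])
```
[9, 6, 2, 2, 79]
[4, 4, 73]
[9, 6, 2, 2]
[4, 4]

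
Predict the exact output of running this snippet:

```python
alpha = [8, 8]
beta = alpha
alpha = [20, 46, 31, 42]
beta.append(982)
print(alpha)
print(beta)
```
[20, 46, 31, 42]
[8, 8, 982]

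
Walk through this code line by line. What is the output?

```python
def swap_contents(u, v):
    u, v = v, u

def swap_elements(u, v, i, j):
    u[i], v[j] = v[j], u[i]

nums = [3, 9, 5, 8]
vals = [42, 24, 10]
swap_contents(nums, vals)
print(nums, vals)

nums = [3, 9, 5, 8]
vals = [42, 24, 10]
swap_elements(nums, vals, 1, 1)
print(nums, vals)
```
[3, 9, 5, 8] [42, 24, 10]
[3, 24, 5, 8] [42, 9, 10]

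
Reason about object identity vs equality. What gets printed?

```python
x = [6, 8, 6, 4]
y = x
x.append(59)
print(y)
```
[6, 8, 6, 4, 59]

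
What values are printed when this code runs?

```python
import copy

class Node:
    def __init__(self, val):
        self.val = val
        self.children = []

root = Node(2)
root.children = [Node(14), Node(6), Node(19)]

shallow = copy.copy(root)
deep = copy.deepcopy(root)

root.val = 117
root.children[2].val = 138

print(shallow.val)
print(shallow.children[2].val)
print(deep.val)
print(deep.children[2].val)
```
2
138
2
19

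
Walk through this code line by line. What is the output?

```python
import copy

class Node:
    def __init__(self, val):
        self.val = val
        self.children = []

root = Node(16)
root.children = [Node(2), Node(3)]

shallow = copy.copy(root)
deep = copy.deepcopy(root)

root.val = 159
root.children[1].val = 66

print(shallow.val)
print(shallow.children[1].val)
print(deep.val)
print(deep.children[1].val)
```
16
66
16
3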